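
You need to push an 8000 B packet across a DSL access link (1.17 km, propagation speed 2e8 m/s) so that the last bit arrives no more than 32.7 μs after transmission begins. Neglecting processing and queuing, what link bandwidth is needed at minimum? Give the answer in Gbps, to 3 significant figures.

2.38 Gbps

L = 64000 bits.
Propagation delay = 1170 / 200000000 = 5.85 μs.
Transmission budget = 32.7 − 5.85 = 26.85 μs.
R ≥ L / t_tx = 64000 bits / 2.685e-05 s = 2.38 Gbps.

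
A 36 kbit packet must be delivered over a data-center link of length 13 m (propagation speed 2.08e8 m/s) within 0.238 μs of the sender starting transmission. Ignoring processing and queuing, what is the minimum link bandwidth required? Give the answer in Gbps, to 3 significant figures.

Propagation delay = 13 / 208000000 = 0.0625 μs.
Transmission budget = 0.238 − 0.0625 = 0.1755 μs.
R ≥ L / t_tx = 36000 bits / 1.755e-07 s = 205 Gbps.

205 Gbps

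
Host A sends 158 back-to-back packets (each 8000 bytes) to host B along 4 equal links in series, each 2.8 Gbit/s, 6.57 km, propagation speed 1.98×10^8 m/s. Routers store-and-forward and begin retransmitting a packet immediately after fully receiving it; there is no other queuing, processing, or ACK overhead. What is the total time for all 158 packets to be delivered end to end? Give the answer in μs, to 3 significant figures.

3810 μs

Per-hop transmission t_tx = L/R = 64000/2800000000 = 22.8571 μs.
Per-hop propagation t_prop = 6570/198000000 = 33.1818 μs.
Pipeline fill: first packet needs 4·t_tx to clear all hops; remaining 157 packets each add one t_tx.
Total = (4+158-1)·t_tx + 4·t_prop = 161·22.8571 + 4·33.1818 = 3810 μs.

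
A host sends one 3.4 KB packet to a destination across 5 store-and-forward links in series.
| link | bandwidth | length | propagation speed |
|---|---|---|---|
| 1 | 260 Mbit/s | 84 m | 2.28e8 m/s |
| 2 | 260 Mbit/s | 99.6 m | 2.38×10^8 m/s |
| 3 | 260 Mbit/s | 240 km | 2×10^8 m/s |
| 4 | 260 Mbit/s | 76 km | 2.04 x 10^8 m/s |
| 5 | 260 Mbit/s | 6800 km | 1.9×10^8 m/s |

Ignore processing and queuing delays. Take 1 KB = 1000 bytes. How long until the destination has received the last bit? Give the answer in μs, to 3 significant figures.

37900 μs

L = 27200 bits.
Transmission delay per hop = L/R = 27200/260000000 = 104.615 μs; 5 hops → 523.077 μs.
Propagation delays (d/s per hop): 0.368421, 0.418487, 1200, 372.549, 35789.5 μs; sum = 37362.8 μs.
End-to-end = 37900 μs.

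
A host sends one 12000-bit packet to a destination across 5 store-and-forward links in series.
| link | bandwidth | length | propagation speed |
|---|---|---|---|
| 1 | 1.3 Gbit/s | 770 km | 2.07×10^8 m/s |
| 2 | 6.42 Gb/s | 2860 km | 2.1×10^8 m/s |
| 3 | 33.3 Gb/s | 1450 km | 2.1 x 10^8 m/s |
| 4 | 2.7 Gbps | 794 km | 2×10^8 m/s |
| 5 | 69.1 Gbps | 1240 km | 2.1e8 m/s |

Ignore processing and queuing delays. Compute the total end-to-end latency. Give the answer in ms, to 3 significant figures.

Transmission delays (L/R per hop): 0.00923077, 0.00186916, 0.00036036, 0.00444444, 0.000173661 ms; sum = 0.0160784 ms.
Propagation delays (d/s per hop): 3.71981, 13.619, 6.90476, 3.97, 5.90476 ms; sum = 34.1184 ms.
End-to-end = 34.1 ms.

34.1 ms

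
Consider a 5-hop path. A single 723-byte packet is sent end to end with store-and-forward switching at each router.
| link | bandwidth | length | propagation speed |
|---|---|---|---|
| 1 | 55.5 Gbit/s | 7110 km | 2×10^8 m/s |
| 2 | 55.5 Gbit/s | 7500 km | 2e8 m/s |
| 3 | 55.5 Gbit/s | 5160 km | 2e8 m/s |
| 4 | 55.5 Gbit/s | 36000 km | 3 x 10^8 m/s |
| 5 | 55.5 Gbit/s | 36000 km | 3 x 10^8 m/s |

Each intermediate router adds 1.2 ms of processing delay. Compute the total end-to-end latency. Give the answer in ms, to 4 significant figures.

343.7 ms

L = 723 × 8 = 5784 bits.
Transmission delay per hop = L/R = 5784/55500000000 = 0.000104216 ms; 5 hops → 0.000521081 ms.
Propagation delays (d/s per hop): 35.55, 37.5, 25.8, 120, 120 ms; sum = 338.85 ms.
Processing at 4 router(s): 4 × 1.2 ms = 4.8 ms.
End-to-end = 343.7 ms.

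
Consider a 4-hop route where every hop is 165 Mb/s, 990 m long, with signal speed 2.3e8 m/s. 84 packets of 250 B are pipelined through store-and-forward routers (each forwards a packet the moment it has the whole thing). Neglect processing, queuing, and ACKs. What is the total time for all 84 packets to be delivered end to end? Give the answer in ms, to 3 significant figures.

Per-hop transmission t_tx = L/R = 2000/165000000 = 0.0121212 ms.
Per-hop propagation t_prop = 990/2.3e+08 = 0.00430435 ms.
Pipeline fill: first packet needs 4·t_tx to clear all hops; remaining 83 packets each add one t_tx.
Total = (4+84-1)·t_tx + 4·t_prop = 87·0.0121212 + 4·0.00430435 = 1.07 ms.

1.07 ms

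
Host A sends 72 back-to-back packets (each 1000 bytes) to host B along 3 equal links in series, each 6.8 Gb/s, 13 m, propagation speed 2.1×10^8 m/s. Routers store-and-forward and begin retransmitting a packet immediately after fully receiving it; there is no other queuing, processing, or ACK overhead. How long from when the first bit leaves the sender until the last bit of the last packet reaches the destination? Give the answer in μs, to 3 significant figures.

87.2 μs

Per-hop transmission t_tx = L/R = 8000/6800000000 = 1.17647 μs.
Per-hop propagation t_prop = 13/210000000 = 0.0619048 μs.
Pipeline fill: first packet needs 3·t_tx to clear all hops; remaining 71 packets each add one t_tx.
Total = (3+72-1)·t_tx + 3·t_prop = 74·1.17647 + 3·0.0619048 = 87.2 μs.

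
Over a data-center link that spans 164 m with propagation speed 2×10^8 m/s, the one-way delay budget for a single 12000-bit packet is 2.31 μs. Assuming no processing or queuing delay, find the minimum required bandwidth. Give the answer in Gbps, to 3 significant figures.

Propagation delay = 164 / 200000000 = 0.82 μs.
Transmission budget = 2.31 − 0.82 = 1.49 μs.
R ≥ L / t_tx = 12000 bits / 1.49e-06 s = 8.05 Gbps.

8.05 Gbps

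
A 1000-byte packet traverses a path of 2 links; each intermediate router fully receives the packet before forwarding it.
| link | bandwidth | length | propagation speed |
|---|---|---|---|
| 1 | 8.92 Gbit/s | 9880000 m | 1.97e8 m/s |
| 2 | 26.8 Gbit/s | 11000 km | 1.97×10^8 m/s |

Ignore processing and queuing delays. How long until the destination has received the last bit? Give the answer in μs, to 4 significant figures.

106000 μs

L = 1000 × 8 = 8000 bits.
Transmission delays (L/R per hop): 0.896861, 0.298507 μs; sum = 1.19537 μs.
Propagation delays (d/s per hop): 50152.3, 55837.6 μs; sum = 105990 μs.
End-to-end = 106000 μs.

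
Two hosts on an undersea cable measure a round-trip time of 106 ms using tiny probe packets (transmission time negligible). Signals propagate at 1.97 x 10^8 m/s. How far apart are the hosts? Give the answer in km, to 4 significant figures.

One-way propagation = RTT/2 = 53 ms.
d = s × t = 197000000 × 0.053 = 10440 km.

10440 km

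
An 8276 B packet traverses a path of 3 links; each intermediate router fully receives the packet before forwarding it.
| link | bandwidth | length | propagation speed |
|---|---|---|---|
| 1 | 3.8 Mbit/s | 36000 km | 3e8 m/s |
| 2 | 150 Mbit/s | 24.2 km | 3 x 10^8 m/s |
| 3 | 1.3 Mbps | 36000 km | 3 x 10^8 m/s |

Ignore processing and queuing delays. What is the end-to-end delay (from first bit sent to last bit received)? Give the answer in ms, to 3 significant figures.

309 ms

L = 8276 × 8 = 66208 bits.
Transmission delays (L/R per hop): 17.4232, 0.441387, 50.9292 ms; sum = 68.7938 ms.
Propagation delays (d/s per hop): 120, 0.0806667, 120 ms; sum = 240.081 ms.
End-to-end = 309 ms.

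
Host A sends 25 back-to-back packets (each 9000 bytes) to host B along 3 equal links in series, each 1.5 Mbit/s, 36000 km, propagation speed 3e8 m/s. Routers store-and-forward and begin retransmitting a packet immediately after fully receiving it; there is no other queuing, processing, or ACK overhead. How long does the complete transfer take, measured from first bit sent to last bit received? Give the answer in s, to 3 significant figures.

1.66 s

Per-hop transmission t_tx = L/R = 72000/1500000 = 0.048 s.
Per-hop propagation t_prop = 36000000/300000000 = 0.12 s.
Pipeline fill: first packet needs 3·t_tx to clear all hops; remaining 24 packets each add one t_tx.
Total = (3+25-1)·t_tx + 3·t_prop = 27·0.048 + 3·0.12 = 1.66 s.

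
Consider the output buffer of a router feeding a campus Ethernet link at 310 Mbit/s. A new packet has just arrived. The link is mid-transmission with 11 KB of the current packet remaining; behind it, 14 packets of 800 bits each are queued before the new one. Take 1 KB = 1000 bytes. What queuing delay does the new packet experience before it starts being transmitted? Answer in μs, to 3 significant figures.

Each queued packet: L/R = 800/310000000 = 2.58065 μs.
14 queued → 36.129 μs.
Plus remaining 88000 bits of current packet: 283.871 μs.
Queuing delay = 320 μs.

320 μs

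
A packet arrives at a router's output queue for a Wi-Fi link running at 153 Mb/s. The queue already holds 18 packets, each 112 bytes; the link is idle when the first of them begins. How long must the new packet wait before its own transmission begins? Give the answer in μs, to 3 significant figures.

105 μs

Each queued packet: L/R = 896/153000000 = 5.85621 μs.
18 queued → 105.412 μs.
Queuing delay = 105 μs.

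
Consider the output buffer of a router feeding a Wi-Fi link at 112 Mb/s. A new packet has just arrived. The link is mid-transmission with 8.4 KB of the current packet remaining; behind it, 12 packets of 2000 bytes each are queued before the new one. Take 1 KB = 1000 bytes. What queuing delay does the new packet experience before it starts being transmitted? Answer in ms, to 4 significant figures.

2.314 ms

Each queued packet: L/R = 16000/112000000 = 0.142857 ms.
12 queued → 1.71429 ms.
Plus remaining 67200 bits of current packet: 0.6 ms.
Queuing delay = 2.314 ms.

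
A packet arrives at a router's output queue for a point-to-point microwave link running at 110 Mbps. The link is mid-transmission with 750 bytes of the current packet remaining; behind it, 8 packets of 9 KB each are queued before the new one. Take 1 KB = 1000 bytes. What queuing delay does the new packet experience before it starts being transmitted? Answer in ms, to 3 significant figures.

5.29 ms

Each queued packet: L/R = 72000/110000000 = 0.654545 ms.
8 queued → 5.23636 ms.
Plus remaining 6000 bits of current packet: 0.0545455 ms.
Queuing delay = 5.29 ms.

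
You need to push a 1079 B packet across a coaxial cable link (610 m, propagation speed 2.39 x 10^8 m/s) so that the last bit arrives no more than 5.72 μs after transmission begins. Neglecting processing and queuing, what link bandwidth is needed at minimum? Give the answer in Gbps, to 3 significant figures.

L = 8632 bits.
Propagation delay = 610 / 239000000 = 2.5523 μs.
Transmission budget = 5.72 − 2.5523 = 3.1677 μs.
R ≥ L / t_tx = 8632 bits / 3.1677e-06 s = 2.73 Gbps.

2.73 Gbps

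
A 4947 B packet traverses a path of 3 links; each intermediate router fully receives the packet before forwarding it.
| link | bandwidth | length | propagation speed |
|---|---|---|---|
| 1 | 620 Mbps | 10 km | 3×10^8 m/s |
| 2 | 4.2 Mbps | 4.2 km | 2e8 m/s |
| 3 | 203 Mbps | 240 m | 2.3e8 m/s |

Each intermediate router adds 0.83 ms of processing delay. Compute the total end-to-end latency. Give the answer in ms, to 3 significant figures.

L = 4947 × 8 = 39576 bits.
Transmission delays (L/R per hop): 0.0638323, 9.42286, 0.194956 ms; sum = 9.68165 ms.
Propagation delays (d/s per hop): 0.0333333, 0.021, 0.00104348 ms; sum = 0.0553768 ms.
Processing at 2 router(s): 2 × 0.83 ms = 1.66 ms.
End-to-end = 11.4 ms.

11.4 ms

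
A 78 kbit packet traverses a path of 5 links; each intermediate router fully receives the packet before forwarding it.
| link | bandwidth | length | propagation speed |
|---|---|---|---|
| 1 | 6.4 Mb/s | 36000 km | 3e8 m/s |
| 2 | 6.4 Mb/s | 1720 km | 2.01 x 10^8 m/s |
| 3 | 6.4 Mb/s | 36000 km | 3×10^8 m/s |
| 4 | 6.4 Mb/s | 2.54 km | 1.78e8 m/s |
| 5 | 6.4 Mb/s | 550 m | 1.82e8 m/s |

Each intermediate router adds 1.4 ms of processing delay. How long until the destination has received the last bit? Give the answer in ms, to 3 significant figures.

315 ms

L = 78000 bits.
Transmission delay per hop = L/R = 78000/6400000 = 12.1875 ms; 5 hops → 60.9375 ms.
Propagation delays (d/s per hop): 120, 8.55721, 120, 0.0142697, 0.00302198 ms; sum = 248.575 ms.
Processing at 4 router(s): 4 × 1.4 ms = 5.6 ms.
End-to-end = 315 ms.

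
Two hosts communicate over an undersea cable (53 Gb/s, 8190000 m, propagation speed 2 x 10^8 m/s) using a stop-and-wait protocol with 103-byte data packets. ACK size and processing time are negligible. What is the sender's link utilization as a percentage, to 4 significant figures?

0.00001898 %

t_tx = L/R = 824/53000000000 = 1.55472e-08 s.
t_prop = 8190000/200000000 = 0.04095 s; RTT = 0.0819 s.
Cycle = t_tx + RTT = 0.0819 s.
Utilization = t_tx / cycle = 1.55472e-08/0.0819 = 0.00001898 %.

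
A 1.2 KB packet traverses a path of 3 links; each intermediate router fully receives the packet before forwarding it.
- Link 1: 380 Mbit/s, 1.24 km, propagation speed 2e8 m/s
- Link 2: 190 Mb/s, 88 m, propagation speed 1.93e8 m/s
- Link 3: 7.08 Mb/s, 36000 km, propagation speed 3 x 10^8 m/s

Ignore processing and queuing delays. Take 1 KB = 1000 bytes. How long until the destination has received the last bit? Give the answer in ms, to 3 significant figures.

L = 9600 bits.
Transmission delays (L/R per hop): 0.0252632, 0.0505263, 1.35593 ms; sum = 1.43172 ms.
Propagation delays (d/s per hop): 0.0062, 0.000455959, 120 ms; sum = 120.007 ms.
End-to-end = 121 ms.

121 ms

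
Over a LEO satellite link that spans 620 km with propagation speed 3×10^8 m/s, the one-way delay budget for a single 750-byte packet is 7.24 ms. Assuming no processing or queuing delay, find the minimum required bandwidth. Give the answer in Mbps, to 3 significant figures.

L = 6000 bits.
Propagation delay = 620000 / 300000000 = 2.06667 ms.
Transmission budget = 7.24 − 2.06667 = 5.17333 ms.
R ≥ L / t_tx = 6000 bits / 0.00517333 s = 1.16 Mbps.

1.16 Mbps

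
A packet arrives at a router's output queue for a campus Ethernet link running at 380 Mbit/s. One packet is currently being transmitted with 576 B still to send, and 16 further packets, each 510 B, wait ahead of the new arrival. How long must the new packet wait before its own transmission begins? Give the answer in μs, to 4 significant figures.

183.9 μs

Each queued packet: L/R = 4080/380000000 = 10.7368 μs.
16 queued → 171.789 μs.
Plus remaining 4608 bits of current packet: 12.1263 μs.
Queuing delay = 183.9 μs.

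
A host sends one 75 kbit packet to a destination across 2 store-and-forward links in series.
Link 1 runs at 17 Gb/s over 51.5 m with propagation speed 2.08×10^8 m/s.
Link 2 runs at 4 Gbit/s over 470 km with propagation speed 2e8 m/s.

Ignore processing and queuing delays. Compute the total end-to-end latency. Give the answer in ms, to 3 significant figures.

L = 75000 bits.
Transmission delays (L/R per hop): 0.00441176, 0.01875 ms; sum = 0.0231618 ms.
Propagation delays (d/s per hop): 0.000247596, 2.35 ms; sum = 2.35025 ms.
End-to-end = 2.37 ms.

2.37 ms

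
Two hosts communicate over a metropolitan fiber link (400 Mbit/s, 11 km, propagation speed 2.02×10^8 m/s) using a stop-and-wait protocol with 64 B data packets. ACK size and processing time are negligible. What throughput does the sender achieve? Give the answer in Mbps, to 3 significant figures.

t_tx = L/R = 512/400000000 = 1.28e-06 s.
t_prop = 11000/202000000 = 5.44554e-05 s; RTT = 0.000108911 s.
Cycle = t_tx + RTT = 0.000110191 s.
Throughput = L / cycle = 512 / 0.000110191 = 4.65 Mbps.

4.65 Mbps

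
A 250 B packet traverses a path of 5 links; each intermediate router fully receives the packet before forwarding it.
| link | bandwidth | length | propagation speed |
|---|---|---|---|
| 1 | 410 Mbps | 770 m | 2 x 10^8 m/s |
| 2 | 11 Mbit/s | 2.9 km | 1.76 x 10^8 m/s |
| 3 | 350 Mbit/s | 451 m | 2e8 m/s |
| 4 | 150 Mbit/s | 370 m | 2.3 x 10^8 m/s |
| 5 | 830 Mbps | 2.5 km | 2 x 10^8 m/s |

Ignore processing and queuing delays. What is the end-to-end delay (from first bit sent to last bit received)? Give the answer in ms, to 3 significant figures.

0.245 ms

L = 250 × 8 = 2000 bits.
Transmission delays (L/R per hop): 0.00487805, 0.181818, 0.00571429, 0.0133333, 0.00240964 ms; sum = 0.208153 ms.
Propagation delays (d/s per hop): 0.00385, 0.0164773, 0.002255, 0.0016087, 0.0125 ms; sum = 0.036691 ms.
End-to-end = 0.245 ms.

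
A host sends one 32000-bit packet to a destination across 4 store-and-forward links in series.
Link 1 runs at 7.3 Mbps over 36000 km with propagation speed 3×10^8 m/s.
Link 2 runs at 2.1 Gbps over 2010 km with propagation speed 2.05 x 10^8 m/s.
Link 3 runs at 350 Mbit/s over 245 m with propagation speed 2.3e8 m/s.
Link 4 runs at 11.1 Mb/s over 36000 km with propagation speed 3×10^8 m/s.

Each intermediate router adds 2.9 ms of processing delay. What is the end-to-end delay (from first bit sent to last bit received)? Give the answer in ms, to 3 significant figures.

266 ms

Transmission delays (L/R per hop): 4.38356, 0.0152381, 0.0914286, 2.88288 ms; sum = 7.37311 ms.
Propagation delays (d/s per hop): 120, 9.80488, 0.00106522, 120 ms; sum = 249.806 ms.
Processing at 3 router(s): 3 × 2.9 ms = 8.7 ms.
End-to-end = 266 ms.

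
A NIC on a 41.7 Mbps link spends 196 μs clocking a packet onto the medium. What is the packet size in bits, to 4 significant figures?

L = R × t_tx = 41700000 b/s × 0.000196 s = 8173.2 bits.

8173 bits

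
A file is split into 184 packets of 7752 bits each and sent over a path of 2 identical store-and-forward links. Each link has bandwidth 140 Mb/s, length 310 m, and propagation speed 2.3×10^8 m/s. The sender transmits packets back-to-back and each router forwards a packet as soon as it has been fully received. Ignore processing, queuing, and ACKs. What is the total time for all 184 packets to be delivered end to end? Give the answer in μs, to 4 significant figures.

Per-hop transmission t_tx = L/R = 7752/140000000 = 55.3714 μs.
Per-hop propagation t_prop = 310/2.3e+08 = 1.34783 μs.
Pipeline fill: first packet needs 2·t_tx to clear all hops; remaining 183 packets each add one t_tx.
Total = (2+184-1)·t_tx + 2·t_prop = 185·55.3714 + 2·1.34783 = 10250 μs.

10250 μs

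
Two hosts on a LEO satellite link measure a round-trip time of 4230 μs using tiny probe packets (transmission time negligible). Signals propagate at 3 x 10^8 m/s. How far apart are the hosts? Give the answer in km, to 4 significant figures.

634.5 km

One-way propagation = RTT/2 = 2115 μs.
d = s × t = 300000000 × 0.002115 = 634.5 km.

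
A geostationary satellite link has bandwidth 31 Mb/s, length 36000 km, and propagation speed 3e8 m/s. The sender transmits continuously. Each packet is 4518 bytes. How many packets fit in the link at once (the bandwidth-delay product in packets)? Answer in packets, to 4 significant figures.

102.9 packets

Propagation delay = 36000000 / 300000000 = 0.12 s.
BDP = R × t_prop = 31000000 × 0.12 = 3720000 bits.
In packets of 36144 bits: 102.9 packets.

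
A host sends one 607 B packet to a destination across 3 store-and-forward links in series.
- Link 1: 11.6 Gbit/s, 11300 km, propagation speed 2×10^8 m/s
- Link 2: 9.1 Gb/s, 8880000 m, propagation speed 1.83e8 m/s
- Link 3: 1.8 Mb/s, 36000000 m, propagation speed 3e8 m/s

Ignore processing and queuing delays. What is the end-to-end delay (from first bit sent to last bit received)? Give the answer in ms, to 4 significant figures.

227.7 ms

L = 607 × 8 = 4856 bits.
Transmission delays (L/R per hop): 0.000418621, 0.000533626, 2.69778 ms; sum = 2.69873 ms.
Propagation delays (d/s per hop): 56.5, 48.5246, 120 ms; sum = 225.025 ms.
End-to-end = 227.7 ms.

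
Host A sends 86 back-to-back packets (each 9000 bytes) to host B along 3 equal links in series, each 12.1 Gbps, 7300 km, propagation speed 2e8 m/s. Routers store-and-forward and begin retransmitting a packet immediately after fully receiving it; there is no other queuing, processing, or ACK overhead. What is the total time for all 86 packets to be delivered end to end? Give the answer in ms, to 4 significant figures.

110.0 ms

Per-hop transmission t_tx = L/R = 72000/12100000000 = 0.00595041 ms.
Per-hop propagation t_prop = 7300000/200000000 = 36.5 ms.
Pipeline fill: first packet needs 3·t_tx to clear all hops; remaining 85 packets each add one t_tx.
Total = (3+86-1)·t_tx + 3·t_prop = 88·0.00595041 + 3·36.5 = 110.0 ms.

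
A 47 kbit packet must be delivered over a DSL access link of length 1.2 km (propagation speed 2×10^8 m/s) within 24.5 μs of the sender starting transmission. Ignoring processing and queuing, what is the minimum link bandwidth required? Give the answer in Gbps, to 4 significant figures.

Propagation delay = 1200 / 200000000 = 6 μs.
Transmission budget = 24.5 − 6 = 18.5 μs.
R ≥ L / t_tx = 47000 bits / 1.85e-05 s = 2.541 Gbps.

2.541 Gbps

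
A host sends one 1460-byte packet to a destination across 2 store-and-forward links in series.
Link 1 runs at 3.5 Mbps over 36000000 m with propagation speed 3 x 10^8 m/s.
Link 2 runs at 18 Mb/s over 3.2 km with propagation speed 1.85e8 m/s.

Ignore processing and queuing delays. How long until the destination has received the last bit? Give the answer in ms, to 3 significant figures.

124 ms

L = 1460 × 8 = 11680 bits.
Transmission delays (L/R per hop): 3.33714, 0.648889 ms; sum = 3.98603 ms.
Propagation delays (d/s per hop): 120, 0.0172973 ms; sum = 120.017 ms.
End-to-end = 124 ms.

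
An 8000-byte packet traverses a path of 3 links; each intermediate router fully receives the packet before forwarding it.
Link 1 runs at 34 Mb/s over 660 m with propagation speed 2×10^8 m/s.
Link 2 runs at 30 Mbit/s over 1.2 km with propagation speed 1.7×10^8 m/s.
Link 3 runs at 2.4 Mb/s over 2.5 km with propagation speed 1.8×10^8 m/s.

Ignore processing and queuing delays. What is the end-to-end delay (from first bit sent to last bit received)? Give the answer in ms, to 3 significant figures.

L = 8000 × 8 = 64000 bits.
Transmission delays (L/R per hop): 1.88235, 2.13333, 26.6667 ms; sum = 30.6824 ms.
Propagation delays (d/s per hop): 0.0033, 0.00705882, 0.0138889 ms; sum = 0.0242477 ms.
End-to-end = 30.7 ms.

30.7 ms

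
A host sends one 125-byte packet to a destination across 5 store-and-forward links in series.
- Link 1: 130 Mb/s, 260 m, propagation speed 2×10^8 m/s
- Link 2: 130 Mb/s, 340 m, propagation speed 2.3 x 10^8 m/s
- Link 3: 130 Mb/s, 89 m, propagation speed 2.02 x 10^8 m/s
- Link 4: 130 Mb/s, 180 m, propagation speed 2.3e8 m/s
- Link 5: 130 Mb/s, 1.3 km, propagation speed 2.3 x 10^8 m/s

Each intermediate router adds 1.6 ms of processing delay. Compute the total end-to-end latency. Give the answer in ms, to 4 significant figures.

L = 125 × 8 = 1000 bits.
Transmission delay per hop = L/R = 1000/130000000 = 0.00769231 ms; 5 hops → 0.0384615 ms.
Propagation delays (d/s per hop): 0.0013, 0.00147826, 0.000440594, 0.000782609, 0.00565217 ms; sum = 0.00965364 ms.
Processing at 4 router(s): 4 × 1.6 ms = 6.4 ms.
End-to-end = 6.448 ms.

6.448 ms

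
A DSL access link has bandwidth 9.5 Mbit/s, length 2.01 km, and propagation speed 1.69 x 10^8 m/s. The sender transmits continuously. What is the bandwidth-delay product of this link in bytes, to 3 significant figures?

14.1 bytes

Propagation delay = 2010 / 169000000 = 1.18935e-05 s.
BDP = R × t_prop = 9500000 × 1.18935e-05 = 112.988 bits.
In bytes: 112.988/8 = 14.1 bytes.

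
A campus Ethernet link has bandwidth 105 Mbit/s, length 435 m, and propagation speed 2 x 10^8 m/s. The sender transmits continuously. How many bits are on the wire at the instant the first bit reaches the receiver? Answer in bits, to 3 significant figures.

Propagation delay = 435 / 200000000 = 2.175e-06 s.
BDP = R × t_prop = 105000000 × 2.175e-06 = 228.375 bits.

228 bits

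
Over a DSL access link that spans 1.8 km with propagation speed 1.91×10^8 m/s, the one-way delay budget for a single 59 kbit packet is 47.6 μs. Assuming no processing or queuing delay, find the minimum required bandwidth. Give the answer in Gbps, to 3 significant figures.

Propagation delay = 1800 / 191000000 = 9.42408 μs.
Transmission budget = 47.6 − 9.42408 = 38.1759 μs.
R ≥ L / t_tx = 59000 bits / 3.81759e-05 s = 1.55 Gbps.

1.55 Gbps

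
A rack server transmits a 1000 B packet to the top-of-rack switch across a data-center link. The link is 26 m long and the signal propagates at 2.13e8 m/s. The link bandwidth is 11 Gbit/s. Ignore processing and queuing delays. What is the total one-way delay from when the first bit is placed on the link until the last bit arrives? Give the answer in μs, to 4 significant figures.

0.8493 μs

L = 1000 × 8 = 8000 bits.
Transmission delay = L/R = 8000 / 11000000000 = 0.727273 μs.
Propagation delay = d/s = 26 m / 213000000 m/s = 0.122066 μs.
Total = 0.8493 μs.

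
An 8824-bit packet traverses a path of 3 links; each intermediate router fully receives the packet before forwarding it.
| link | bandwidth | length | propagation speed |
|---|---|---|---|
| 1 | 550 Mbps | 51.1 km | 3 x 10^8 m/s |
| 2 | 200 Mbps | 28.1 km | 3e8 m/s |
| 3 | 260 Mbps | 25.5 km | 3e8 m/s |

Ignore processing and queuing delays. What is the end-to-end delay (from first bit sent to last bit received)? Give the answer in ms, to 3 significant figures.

0.443 ms

Transmission delays (L/R per hop): 0.0160436, 0.04412, 0.0339385 ms; sum = 0.0941021 ms.
Propagation delays (d/s per hop): 0.170333, 0.0936667, 0.085 ms; sum = 0.349 ms.
End-to-end = 0.443 ms.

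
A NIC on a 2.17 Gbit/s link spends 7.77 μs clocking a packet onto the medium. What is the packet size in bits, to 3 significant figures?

L = R × t_tx = 2170000000 b/s × 7.77e-06 s = 16860.9 bits.

16900 bits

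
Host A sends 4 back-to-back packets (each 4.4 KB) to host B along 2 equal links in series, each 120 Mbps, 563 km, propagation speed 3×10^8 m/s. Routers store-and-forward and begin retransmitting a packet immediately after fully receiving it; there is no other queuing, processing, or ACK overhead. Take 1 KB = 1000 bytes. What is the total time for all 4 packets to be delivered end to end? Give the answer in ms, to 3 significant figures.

Per-hop transmission t_tx = L/R = 35200/120000000 = 0.293333 ms.
Per-hop propagation t_prop = 563000/300000000 = 1.87667 ms.
Pipeline fill: first packet needs 2·t_tx to clear all hops; remaining 3 packets each add one t_tx.
Total = (2+4-1)·t_tx + 2·t_prop = 5·0.293333 + 2·1.87667 = 5.22 ms.

5.22 ms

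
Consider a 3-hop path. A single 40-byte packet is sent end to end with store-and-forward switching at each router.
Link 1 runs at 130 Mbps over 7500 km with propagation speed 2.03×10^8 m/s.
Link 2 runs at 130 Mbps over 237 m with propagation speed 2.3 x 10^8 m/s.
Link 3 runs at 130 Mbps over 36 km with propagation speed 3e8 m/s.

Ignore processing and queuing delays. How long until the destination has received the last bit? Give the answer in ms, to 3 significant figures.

L = 40 × 8 = 320 bits.
Transmission delay per hop = L/R = 320/130000000 = 0.00246154 ms; 3 hops → 0.00738462 ms.
Propagation delays (d/s per hop): 36.9458, 0.00103043, 0.12 ms; sum = 37.0668 ms.
End-to-end = 37.1 ms.

37.1 ms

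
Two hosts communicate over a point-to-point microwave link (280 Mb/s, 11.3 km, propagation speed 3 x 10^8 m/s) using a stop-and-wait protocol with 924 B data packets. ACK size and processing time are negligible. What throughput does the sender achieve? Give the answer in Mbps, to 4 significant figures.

t_tx = L/R = 7392/280000000 = 2.64e-05 s.
t_prop = 11300/300000000 = 3.76667e-05 s; RTT = 7.53333e-05 s.
Cycle = t_tx + RTT = 0.000101733 s.
Throughput = L / cycle = 7392 / 0.000101733 = 72.66 Mbps.

72.66 Mbps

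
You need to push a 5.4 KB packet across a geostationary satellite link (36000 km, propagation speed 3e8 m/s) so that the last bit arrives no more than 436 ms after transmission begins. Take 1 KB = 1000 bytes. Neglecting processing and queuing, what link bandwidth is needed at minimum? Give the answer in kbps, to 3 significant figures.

137 kbps

L = 43200 bits.
Propagation delay = 36000000 / 300000000 = 120 ms.
Transmission budget = 436 − 120 = 316 ms.
R ≥ L / t_tx = 43200 bits / 0.316 s = 137 kbps.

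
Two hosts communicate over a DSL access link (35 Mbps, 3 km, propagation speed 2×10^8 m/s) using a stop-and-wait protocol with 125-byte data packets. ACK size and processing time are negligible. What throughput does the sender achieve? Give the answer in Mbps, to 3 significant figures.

17.1 Mbps

t_tx = L/R = 1000/35000000 = 2.85714e-05 s.
t_prop = 3000/200000000 = 1.5e-05 s; RTT = 3e-05 s.
Cycle = t_tx + RTT = 5.85714e-05 s.
Throughput = L / cycle = 1000 / 5.85714e-05 = 17.1 Mbps.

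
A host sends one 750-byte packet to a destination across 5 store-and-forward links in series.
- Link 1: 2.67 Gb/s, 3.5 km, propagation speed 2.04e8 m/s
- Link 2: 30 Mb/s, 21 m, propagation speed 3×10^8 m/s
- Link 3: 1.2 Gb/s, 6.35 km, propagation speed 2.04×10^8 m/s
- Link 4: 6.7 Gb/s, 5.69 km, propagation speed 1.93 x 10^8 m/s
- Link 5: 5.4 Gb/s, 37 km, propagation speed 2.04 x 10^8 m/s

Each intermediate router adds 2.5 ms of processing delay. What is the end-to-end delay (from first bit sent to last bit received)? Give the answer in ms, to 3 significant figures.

L = 750 × 8 = 6000 bits.
Transmission delays (L/R per hop): 0.00224719, 0.2, 0.005, 0.000895522, 0.00111111 ms; sum = 0.209254 ms.
Propagation delays (d/s per hop): 0.0171569, 7e-05, 0.0311275, 0.0294819, 0.181373 ms; sum = 0.259209 ms.
Processing at 4 router(s): 4 × 2.5 ms = 10 ms.
End-to-end = 10.5 ms.

10.5 ms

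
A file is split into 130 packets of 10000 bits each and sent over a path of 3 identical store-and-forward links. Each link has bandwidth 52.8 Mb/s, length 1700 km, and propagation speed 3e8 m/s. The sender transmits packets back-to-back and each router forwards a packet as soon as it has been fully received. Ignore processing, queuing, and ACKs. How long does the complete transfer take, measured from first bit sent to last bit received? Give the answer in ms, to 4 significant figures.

Per-hop transmission t_tx = L/R = 10000/52800000 = 0.189394 ms.
Per-hop propagation t_prop = 1700000/300000000 = 5.66667 ms.
Pipeline fill: first packet needs 3·t_tx to clear all hops; remaining 129 packets each add one t_tx.
Total = (3+130-1)·t_tx + 3·t_prop = 132·0.189394 + 3·5.66667 = 42.00 ms.

42.00 ms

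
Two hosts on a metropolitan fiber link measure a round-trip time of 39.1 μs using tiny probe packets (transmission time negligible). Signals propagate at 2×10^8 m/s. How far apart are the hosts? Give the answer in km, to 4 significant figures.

3.910 km

One-way propagation = RTT/2 = 19.55 μs.
d = s × t = 200000000 × 1.955e-05 = 3.910 km.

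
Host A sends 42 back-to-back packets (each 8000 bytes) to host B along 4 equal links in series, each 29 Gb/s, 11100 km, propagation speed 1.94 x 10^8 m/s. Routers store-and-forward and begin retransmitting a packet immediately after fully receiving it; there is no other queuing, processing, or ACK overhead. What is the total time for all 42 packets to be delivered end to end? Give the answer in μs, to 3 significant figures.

229000 μs

Per-hop transmission t_tx = L/R = 64000/29000000000 = 2.2069 μs.
Per-hop propagation t_prop = 11100000/194000000 = 57216.5 μs.
Pipeline fill: first packet needs 4·t_tx to clear all hops; remaining 41 packets each add one t_tx.
Total = (4+42-1)·t_tx + 4·t_prop = 45·2.2069 + 4·57216.5 = 229000 μs.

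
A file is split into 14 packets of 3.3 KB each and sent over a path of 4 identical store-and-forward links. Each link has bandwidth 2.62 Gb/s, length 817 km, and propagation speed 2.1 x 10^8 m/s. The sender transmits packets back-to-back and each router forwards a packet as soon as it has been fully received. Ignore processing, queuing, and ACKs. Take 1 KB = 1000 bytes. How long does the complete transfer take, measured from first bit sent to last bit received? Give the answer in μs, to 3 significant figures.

Per-hop transmission t_tx = L/R = 26400/2620000000 = 10.0763 μs.
Per-hop propagation t_prop = 817000/210000000 = 3890.48 μs.
Pipeline fill: first packet needs 4·t_tx to clear all hops; remaining 13 packets each add one t_tx.
Total = (4+14-1)·t_tx + 4·t_prop = 17·10.0763 + 4·3890.48 = 15700 μs.

15700 μs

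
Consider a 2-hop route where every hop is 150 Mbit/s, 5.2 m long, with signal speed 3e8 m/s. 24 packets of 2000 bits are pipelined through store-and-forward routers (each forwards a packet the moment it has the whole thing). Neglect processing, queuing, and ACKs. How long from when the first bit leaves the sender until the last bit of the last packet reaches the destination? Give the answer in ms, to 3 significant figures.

0.333 ms

Per-hop transmission t_tx = L/R = 2000/150000000 = 0.0133333 ms.
Per-hop propagation t_prop = 5.2/300000000 = 1.73333e-05 ms.
Pipeline fill: first packet needs 2·t_tx to clear all hops; remaining 23 packets each add one t_tx.
Total = (2+24-1)·t_tx + 2·t_prop = 25·0.0133333 + 2·1.73333e-05 = 0.333 ms.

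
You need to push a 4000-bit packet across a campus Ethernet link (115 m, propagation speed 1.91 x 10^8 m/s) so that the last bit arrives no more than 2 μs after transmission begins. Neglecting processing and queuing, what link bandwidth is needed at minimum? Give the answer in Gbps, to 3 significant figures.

2.86 Gbps

Propagation delay = 115 / 191000000 = 0.602094 μs.
Transmission budget = 2 − 0.602094 = 1.39791 μs.
R ≥ L / t_tx = 4000 bits / 1.39791e-06 s = 2.86 Gbps.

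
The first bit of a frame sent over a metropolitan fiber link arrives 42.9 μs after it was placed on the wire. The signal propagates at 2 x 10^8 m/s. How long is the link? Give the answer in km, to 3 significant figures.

8.58 km

d = s × t_prop = 200000000 × 4.29e-05 = 8.58 km.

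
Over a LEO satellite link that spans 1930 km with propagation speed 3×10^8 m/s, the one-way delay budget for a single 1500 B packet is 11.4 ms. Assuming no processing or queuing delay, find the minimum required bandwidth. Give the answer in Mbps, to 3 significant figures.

2.42 Mbps

L = 12000 bits.
Propagation delay = 1930000 / 300000000 = 6.43333 ms.
Transmission budget = 11.4 − 6.43333 = 4.96667 ms.
R ≥ L / t_tx = 12000 bits / 0.00496667 s = 2.42 Mbps.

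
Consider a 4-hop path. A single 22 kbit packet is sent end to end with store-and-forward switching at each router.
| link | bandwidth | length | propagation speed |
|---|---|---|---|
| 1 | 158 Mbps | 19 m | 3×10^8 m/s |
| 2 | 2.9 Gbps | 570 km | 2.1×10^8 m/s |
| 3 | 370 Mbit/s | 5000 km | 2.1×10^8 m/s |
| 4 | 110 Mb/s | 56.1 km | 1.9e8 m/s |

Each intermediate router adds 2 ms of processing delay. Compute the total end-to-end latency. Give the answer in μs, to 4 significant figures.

L = 22000 bits.
Transmission delays (L/R per hop): 139.241, 7.58621, 59.4595, 200 μs; sum = 406.286 μs.
Propagation delays (d/s per hop): 0.0633333, 2714.29, 23809.5, 295.263 μs; sum = 26819.1 μs.
Processing at 3 router(s): 3 × 2 ms = 6000 μs.
End-to-end = 33230 μs.

33230 μs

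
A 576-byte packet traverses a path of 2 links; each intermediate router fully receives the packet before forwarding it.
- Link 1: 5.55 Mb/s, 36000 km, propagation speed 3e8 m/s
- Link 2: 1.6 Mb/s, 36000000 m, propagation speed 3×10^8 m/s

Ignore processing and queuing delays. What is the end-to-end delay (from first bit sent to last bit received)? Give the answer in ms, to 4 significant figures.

L = 576 × 8 = 4608 bits.
Transmission delays (L/R per hop): 0.83027, 2.88 ms; sum = 3.71027 ms.
Propagation delays (d/s per hop): 120, 120 ms; sum = 240 ms.
End-to-end = 243.7 ms.

243.7 ms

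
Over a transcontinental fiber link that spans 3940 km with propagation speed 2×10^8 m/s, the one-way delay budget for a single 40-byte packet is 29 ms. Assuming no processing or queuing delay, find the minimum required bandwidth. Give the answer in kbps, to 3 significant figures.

L = 320 bits.
Propagation delay = 3940000 / 200000000 = 19.7 ms.
Transmission budget = 29 − 19.7 = 9.3 ms.
R ≥ L / t_tx = 320 bits / 0.0093 s = 34.4 kbps.

34.4 kbps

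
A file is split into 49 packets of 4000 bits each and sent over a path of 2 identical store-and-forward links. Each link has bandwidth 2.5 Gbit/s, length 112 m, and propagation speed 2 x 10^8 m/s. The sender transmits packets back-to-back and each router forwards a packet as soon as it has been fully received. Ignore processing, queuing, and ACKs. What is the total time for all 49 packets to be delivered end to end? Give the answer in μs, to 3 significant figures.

Per-hop transmission t_tx = L/R = 4000/2500000000 = 1.6 μs.
Per-hop propagation t_prop = 112/200000000 = 0.56 μs.
Pipeline fill: first packet needs 2·t_tx to clear all hops; remaining 48 packets each add one t_tx.
Total = (2+49-1)·t_tx + 2·t_prop = 50·1.6 + 2·0.56 = 81.1 μs.

81.1 μs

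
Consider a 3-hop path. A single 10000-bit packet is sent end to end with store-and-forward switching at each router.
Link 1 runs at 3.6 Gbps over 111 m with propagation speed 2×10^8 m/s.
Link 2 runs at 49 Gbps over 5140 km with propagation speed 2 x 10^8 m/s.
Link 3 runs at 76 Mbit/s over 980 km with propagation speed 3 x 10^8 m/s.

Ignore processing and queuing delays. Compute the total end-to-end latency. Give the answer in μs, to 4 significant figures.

29100 μs

Transmission delays (L/R per hop): 2.77778, 0.204082, 131.579 μs; sum = 134.561 μs.
Propagation delays (d/s per hop): 0.555, 25700, 3266.67 μs; sum = 28967.2 μs.
End-to-end = 29100 μs.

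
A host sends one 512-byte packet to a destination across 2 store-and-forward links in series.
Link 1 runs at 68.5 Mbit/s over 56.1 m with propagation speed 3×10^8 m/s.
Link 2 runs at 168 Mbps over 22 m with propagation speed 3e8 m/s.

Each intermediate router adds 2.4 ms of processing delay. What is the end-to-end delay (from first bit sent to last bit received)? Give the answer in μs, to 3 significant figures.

L = 512 × 8 = 4096 bits.
Transmission delays (L/R per hop): 59.7956, 24.381 μs; sum = 84.1766 μs.
Propagation delays (d/s per hop): 0.187, 0.0733333 μs; sum = 0.260333 μs.
Processing at 1 router(s): 1 × 2.4 ms = 2400 μs.
End-to-end = 2480 μs.

2480 μs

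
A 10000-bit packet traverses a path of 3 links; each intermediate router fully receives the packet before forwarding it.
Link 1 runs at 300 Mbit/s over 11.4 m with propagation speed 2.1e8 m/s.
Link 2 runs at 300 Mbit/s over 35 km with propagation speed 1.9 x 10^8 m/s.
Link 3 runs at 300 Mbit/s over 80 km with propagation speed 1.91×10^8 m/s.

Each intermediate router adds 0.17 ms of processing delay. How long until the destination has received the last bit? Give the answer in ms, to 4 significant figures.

1.043 ms

Transmission delay per hop = L/R = 10000/300000000 = 0.0333333 ms; 3 hops → 0.1 ms.
Propagation delays (d/s per hop): 5.42857e-05, 0.184211, 0.418848 ms; sum = 0.603113 ms.
Processing at 2 router(s): 2 × 0.17 ms = 0.34 ms.
End-to-end = 1.043 ms.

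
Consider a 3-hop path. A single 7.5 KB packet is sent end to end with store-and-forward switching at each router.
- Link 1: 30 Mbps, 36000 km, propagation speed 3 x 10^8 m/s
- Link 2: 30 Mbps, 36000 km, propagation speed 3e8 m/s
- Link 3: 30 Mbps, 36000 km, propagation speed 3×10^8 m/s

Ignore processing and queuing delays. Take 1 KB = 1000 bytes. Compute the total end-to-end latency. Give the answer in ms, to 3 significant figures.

366 ms

L = 60000 bits.
Transmission delay per hop = L/R = 60000/30000000 = 2 ms; 3 hops → 6 ms.
Propagation delays (d/s per hop): 120, 120, 120 ms; sum = 360 ms.
End-to-end = 366 ms.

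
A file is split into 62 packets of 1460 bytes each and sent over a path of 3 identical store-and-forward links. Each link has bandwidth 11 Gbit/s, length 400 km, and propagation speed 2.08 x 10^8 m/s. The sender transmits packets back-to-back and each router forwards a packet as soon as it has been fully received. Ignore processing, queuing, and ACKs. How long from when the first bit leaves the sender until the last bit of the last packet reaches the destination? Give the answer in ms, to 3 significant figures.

Per-hop transmission t_tx = L/R = 11680/11000000000 = 0.00106182 ms.
Per-hop propagation t_prop = 400000/208000000 = 1.92308 ms.
Pipeline fill: first packet needs 3·t_tx to clear all hops; remaining 61 packets each add one t_tx.
Total = (3+62-1)·t_tx + 3·t_prop = 64·0.00106182 + 3·1.92308 = 5.84 ms.

5.84 ms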